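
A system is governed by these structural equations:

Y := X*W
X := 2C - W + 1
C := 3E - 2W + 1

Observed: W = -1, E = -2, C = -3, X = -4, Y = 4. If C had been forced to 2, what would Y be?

-6

do(C=2) replaces the equation C := 3E - 2W + 1 with the constant C = 2.
X = 2C - W + 1  [with C=2, W=-1]  = 6
Y = X*W  [with X=6, W=-1]  = -6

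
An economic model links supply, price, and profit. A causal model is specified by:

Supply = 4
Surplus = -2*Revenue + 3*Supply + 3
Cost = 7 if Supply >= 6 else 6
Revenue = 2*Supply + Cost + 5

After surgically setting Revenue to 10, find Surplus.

-5

The intervention breaks the incoming arrows to Revenue: Revenue = 2*Supply + Cost + 5 no longer applies, and Revenue = 10.
Surplus = -2*Revenue + 3*Supply + 3  [with Revenue=10, Supply=4]  = -5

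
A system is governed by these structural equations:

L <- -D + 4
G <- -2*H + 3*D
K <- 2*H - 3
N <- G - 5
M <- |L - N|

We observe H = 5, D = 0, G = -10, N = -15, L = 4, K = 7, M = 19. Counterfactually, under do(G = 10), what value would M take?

The intervention breaks the incoming arrows to G: G <- -2*H + 3*D no longer applies, and G = 10.
N = G - 5  [with G=10]  = 5
L = -D + 4  [with D=0]  = 4
M = |L - N|  [with L=4, N=5]  = 1

1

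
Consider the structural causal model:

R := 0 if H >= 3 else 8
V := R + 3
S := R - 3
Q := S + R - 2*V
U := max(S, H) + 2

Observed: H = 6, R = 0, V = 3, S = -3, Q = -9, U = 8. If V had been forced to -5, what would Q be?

7

do(V=-5) replaces the equation V := R + 3 with the constant V = -5.
R = 0 if H >= 3 else 8  [with H=6]  = 0
S = R - 3  [with R=0]  = -3
Q = S + R - 2*V  [with S=-3, R=0, V=-5]  = 7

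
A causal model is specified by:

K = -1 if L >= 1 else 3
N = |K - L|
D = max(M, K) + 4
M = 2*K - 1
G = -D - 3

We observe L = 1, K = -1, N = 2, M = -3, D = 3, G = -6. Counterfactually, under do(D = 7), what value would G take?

The intervention breaks the incoming arrows to D: D = max(M, K) + 4 no longer applies, and D = 7.
G = -D - 3  [with D=7]  = -10

-10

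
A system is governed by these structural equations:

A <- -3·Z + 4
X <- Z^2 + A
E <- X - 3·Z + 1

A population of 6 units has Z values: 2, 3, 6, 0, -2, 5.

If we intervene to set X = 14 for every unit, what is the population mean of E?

8

do(X=14) breaks X's dependence on Z. With X=14 fixed, E across the units is 9, 6, -3, 15, 21, 0, mean 8.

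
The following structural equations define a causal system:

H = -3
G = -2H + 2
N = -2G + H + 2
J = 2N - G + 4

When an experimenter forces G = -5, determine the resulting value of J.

Under do(G=-5), the mechanism G = -2H + 2 is discarded; G is fixed at -5.
N = -2G + H + 2  [with G=-5, H=-3]  = 9
J = 2N - G + 4  [with N=9, G=-5]  = 27

27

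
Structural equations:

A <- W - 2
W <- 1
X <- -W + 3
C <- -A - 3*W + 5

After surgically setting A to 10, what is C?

-8

The intervention breaks the incoming arrows to A: A <- W - 2 no longer applies, and A = 10.
C = -A - 3*W + 5  [with A=10, W=1]  = -8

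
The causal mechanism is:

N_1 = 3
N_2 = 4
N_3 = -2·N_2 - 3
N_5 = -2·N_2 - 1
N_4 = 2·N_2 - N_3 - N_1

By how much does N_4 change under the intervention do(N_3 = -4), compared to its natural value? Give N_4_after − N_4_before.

The intervention breaks the incoming arrows to N_3: N_3 = -2·N_2 - 3 no longer applies, and N_3 = -4.
N_4 = 2·N_2 - N_3 - N_1  [with N_2=4, N_3=-4, N_1=3]  = 9
Without intervention: N_3 = -2·N_2 - 3  [with N_2=4]  = -11; N_4 = 2·N_2 - N_3 - N_1  [with N_2=4, N_3=-11, N_1=3]  = 16.
Change = 9 − 16 = -7.

-7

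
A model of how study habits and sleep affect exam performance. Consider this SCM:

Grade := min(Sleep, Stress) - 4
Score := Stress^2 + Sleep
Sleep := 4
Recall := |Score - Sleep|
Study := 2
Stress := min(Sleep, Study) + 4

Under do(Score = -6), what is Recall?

Intervening sets Score = -6 and removes its equation (Score := Stress^2 + Sleep).
Recall = |Score - Sleep|  [with Score=-6, Sleep=4]  = 10

10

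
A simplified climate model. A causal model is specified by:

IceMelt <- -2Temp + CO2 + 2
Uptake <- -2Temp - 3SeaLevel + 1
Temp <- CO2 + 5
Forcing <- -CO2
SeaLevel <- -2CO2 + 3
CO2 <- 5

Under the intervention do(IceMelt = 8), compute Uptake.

2

Under do(IceMelt=8), the mechanism IceMelt <- -2Temp + CO2 + 2 is discarded; IceMelt is fixed at 8.
Since Uptake is not a descendant of the intervened variable, it is unaffected.
Temp = CO2 + 5  [with CO2=5]  = 10
SeaLevel = -2CO2 + 3  [with CO2=5]  = -7
Uptake = -2Temp - 3SeaLevel + 1  [with Temp=10, SeaLevel=-7]  = 2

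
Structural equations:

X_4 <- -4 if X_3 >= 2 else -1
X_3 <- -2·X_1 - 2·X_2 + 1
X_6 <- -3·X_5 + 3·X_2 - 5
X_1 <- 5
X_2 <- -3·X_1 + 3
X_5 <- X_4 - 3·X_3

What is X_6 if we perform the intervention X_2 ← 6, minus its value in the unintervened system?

-279

Under do(X_2=6), the mechanism X_2 <- -3·X_1 + 3 is discarded; X_2 is fixed at 6.
X_3 = -2·X_1 - 2·X_2 + 1  [with X_1=5, X_2=6]  = -21
X_4 = -4 if X_3 >= 2 else -1  [with X_3=-21]  = -1
X_5 = X_4 - 3·X_3  [with X_4=-1, X_3=-21]  = 62
X_6 = -3·X_5 + 3·X_2 - 5  [with X_5=62, X_2=6]  = -173
Without intervention: X_2 = -3·X_1 + 3  [with X_1=5]  = -12; X_3 = -2·X_1 - 2·X_2 + 1  [with X_1=5, X_2=-12]  = 15; X_4 = -4 if X_3 >= 2 else -1  [with X_3=15]  = -4; X_5 = X_4 - 3·X_3  [with X_4=-4, X_3=15]  = -49; X_6 = -3·X_5 + 3·X_2 - 5  [with X_5=-49, X_2=-12]  = 106.
Change = -173 − 106 = -279.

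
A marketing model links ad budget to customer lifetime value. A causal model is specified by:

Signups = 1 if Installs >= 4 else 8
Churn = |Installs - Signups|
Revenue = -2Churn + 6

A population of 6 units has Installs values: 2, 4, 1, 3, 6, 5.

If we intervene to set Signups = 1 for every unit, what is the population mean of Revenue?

1

The intervention sets Signups=1 in all 6 units regardless of Installs. Recomputing Revenue per unit gives 4, 0, 6, 2, -4, -2; average 1.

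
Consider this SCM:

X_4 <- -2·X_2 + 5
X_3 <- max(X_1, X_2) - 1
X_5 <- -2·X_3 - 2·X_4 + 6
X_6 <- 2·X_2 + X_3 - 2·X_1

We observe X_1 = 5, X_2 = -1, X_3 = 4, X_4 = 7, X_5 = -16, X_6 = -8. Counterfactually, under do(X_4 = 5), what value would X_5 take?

Intervening sets X_4 = 5 and removes its equation (X_4 <- -2·X_2 + 5).
X_3 = max(X_1, X_2) - 1  [with X_1=5, X_2=-1]  = 4
X_5 = -2·X_3 - 2·X_4 + 6  [with X_3=4, X_4=5]  = -12

-12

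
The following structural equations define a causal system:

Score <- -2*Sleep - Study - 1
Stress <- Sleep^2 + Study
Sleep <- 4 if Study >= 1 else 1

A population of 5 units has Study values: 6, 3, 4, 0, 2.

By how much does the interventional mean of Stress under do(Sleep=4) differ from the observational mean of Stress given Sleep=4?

do(Sleep=4) breaks Sleep's dependence on Study. With Sleep=4 fixed, Stress across the units is 22, 19, 20, 16, 18, mean 19.
E[Stress|Sleep=4] averages over only the 4 units with Sleep=4 (Study = 6, 3, 4, 2): Stress = 22, 19, 20, 18, mean 19.75.
Difference = 19 − 19.75 = -0.75.

-0.75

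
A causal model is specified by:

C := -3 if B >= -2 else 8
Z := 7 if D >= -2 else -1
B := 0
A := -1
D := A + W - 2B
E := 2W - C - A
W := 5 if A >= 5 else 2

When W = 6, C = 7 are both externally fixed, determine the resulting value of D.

5

Setting W = 6, C = 7 by intervention discards those variables' equations.
D = A + W - 2B  [with A=-1, W=6, B=0]  = 5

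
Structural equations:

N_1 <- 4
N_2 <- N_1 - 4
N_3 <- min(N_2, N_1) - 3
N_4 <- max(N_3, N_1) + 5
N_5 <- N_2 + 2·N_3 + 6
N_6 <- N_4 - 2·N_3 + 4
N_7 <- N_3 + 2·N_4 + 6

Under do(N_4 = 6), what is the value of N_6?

Under do(N_4=6), the mechanism N_4 <- max(N_3, N_1) + 5 is discarded; N_4 is fixed at 6.
N_2 = N_1 - 4  [with N_1=4]  = 0
N_3 = min(N_2, N_1) - 3  [with N_2=0, N_1=4]  = -3
N_6 = N_4 - 2·N_3 + 4  [with N_4=6, N_3=-3]  = 16

16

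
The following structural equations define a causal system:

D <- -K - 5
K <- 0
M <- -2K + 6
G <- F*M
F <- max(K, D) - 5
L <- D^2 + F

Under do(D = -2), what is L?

Under do(D=-2), the mechanism D <- -K - 5 is discarded; D is fixed at -2.
F = max(K, D) - 5  [with K=0, D=-2]  = -5
L = D^2 + F  [with D=-2, F=-5]  = -1

-1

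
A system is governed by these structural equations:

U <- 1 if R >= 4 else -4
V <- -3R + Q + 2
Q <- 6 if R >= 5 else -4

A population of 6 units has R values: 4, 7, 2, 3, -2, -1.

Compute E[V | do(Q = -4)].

do(Q=-4) breaks Q's dependence on R. With Q=-4 fixed, V across the units is -14, -23, -8, -11, 4, 1, mean -8.5.

-8.5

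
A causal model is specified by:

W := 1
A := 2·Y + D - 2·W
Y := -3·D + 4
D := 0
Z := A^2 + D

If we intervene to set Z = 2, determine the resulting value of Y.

do(Z=2) replaces the equation Z := A^2 + D with the constant Z = 2.
Y is not downstream of the intervention, so its value is determined by the original equations.
Y = -3·D + 4  [with D=0]  = 4

4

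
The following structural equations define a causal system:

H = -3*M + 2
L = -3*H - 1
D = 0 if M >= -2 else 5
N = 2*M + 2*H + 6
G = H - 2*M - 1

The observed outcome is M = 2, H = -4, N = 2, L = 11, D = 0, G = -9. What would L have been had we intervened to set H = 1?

Under do(H=1), the mechanism H = -3*M + 2 is discarded; H is fixed at 1.
L = -3*H - 1  [with H=1]  = -4

-4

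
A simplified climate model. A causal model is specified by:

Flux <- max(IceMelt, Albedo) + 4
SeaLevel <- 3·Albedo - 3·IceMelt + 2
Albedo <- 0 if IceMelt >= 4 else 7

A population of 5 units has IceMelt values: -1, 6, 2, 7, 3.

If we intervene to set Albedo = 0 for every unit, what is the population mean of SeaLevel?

-8.2

The intervention sets Albedo=0 in all 5 units regardless of IceMelt. Recomputing SeaLevel per unit gives 5, -16, -4, -19, -7; average -8.2.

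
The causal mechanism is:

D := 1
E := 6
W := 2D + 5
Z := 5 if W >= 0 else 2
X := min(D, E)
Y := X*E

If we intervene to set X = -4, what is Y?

-24

The intervention breaks the incoming arrows to X: X := min(D, E) no longer applies, and X = -4.
Y = X*E  [with X=-4, E=6]  = -24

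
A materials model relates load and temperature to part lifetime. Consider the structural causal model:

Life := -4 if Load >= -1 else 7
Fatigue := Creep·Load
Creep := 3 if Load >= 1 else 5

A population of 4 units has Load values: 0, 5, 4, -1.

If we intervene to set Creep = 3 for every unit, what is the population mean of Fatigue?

6

Under do(Creep=3), Creep's equation is replaced by Creep=3 for every unit. Per-unit Fatigue: 0, 15, 12, -3. Mean = 6.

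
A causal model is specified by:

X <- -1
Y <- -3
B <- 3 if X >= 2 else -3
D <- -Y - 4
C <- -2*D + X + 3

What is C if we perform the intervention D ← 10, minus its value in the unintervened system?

Intervening sets D = 10 and removes its equation (D <- -Y - 4).
C = -2*D + X + 3  [with D=10, X=-1]  = -18
Without intervention: D = -Y - 4  [with Y=-3]  = -1; C = -2*D + X + 3  [with D=-1, X=-1]  = 4.
Change = -18 − 4 = -22.

-22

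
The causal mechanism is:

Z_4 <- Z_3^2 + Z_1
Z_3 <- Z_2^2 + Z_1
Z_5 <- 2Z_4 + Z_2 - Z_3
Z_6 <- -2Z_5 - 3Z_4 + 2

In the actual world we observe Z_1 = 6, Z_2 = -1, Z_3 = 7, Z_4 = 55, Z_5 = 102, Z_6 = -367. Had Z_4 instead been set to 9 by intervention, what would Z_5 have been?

10

Intervening sets Z_4 = 9 and removes its equation (Z_4 <- Z_3^2 + Z_1).
Z_3 = Z_2^2 + Z_1  [with Z_2=-1, Z_1=6]  = 7
Z_5 = 2Z_4 + Z_2 - Z_3  [with Z_4=9, Z_2=-1, Z_3=7]  = 10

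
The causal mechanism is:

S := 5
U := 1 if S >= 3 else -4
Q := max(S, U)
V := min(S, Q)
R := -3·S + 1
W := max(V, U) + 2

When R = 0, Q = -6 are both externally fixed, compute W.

3

The joint intervention fixes R = 0, Q = -6, removing each variable's own equation.
U = 1 if S >= 3 else -4  [with S=5]  = 1
V = min(S, Q)  [with S=5, Q=-6]  = -6
W = max(V, U) + 2  [with V=-6, U=1]  = 3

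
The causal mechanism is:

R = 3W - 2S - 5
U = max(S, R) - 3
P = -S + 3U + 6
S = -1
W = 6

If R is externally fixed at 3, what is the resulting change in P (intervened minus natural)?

-36

do(R=3) replaces the equation R = 3W - 2S - 5 with the constant R = 3.
U = max(S, R) - 3  [with S=-1, R=3]  = 0
P = -S + 3U + 6  [with S=-1, U=0]  = 7
Without intervention: R = 3W - 2S - 5  [with W=6, S=-1]  = 15; U = max(S, R) - 3  [with S=-1, R=15]  = 12; P = -S + 3U + 6  [with S=-1, U=12]  = 43.
Change = 7 − 43 = -36.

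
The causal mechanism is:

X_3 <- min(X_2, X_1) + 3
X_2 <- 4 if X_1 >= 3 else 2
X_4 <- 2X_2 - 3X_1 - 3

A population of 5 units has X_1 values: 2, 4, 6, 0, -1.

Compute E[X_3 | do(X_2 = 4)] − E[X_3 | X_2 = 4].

Every unit gets X_2=4 under the intervention. X_3 values become 5, 7, 7, 3, 2; E[X_3|do(X_2=4)] = 4.8.
Observing X_2=4 restricts to units where X_2's equation naturally yields 4: X_1 ∈ {4, 6}. In that subpopulation X_3 = 7, 7, mean 7.
Difference = 4.8 − 7 = -2.2.

-2.2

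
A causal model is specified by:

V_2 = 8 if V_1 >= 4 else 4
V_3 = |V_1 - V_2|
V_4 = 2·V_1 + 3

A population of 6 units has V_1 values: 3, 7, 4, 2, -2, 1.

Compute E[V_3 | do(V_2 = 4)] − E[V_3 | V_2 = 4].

Under do(V_2=4), V_2's equation is replaced by V_2=4 for every unit. Per-unit V_3: 1, 3, 0, 2, 6, 3. Mean = 2.5.
E[V_3|V_2=4] averages over only the 4 units with V_2=4 (V_1 = 3, 2, -2, 1): V_3 = 1, 2, 6, 3, mean 3.
Difference = 2.5 − 3 = -0.5.

-0.5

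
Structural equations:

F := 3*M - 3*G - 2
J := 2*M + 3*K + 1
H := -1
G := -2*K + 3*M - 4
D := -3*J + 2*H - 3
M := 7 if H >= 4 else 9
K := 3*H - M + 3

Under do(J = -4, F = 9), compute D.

Under do(J = -4, F = 9), each intervened variable's structural equation is replaced by its fixed value.
D = -3*J + 2*H - 3  [with J=-4, H=-1]  = 7

7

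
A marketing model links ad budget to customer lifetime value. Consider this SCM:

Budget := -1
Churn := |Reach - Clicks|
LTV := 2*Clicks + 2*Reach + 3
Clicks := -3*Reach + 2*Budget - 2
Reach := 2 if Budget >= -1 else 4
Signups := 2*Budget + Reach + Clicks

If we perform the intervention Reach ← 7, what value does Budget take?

Under do(Reach=7), the mechanism Reach := 2 if Budget >= -1 else 4 is discarded; Reach is fixed at 7.
Budget is not downstream of the intervention, so its value is determined by the original equations.

-1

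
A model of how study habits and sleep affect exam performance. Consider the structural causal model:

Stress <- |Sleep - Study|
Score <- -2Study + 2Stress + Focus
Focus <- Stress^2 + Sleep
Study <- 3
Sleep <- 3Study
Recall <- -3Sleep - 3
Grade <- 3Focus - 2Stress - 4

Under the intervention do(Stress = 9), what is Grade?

The intervention breaks the incoming arrows to Stress: Stress <- |Sleep - Study| no longer applies, and Stress = 9.
Sleep = 3Study  [with Study=3]  = 9
Focus = Stress^2 + Sleep  [with Stress=9, Sleep=9]  = 90
Grade = 3Focus - 2Stress - 4  [with Focus=90, Stress=9]  = 248

248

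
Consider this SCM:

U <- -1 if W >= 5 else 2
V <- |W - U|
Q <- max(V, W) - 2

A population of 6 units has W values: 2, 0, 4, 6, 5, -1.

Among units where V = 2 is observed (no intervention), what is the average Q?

Observing V=2 restricts to units where V's equation naturally yields 2: W ∈ {0, 4}. In that subpopulation Q = 0, 2, mean 1.

1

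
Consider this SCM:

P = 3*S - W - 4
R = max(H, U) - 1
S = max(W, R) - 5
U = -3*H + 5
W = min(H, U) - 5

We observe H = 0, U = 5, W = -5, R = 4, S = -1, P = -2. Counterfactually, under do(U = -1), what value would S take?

do(U=-1) replaces the equation U = -3*H + 5 with the constant U = -1.
W = min(H, U) - 5  [with H=0, U=-1]  = -6
R = max(H, U) - 1  [with H=0, U=-1]  = -1
S = max(W, R) - 5  [with W=-6, R=-1]  = -6

-6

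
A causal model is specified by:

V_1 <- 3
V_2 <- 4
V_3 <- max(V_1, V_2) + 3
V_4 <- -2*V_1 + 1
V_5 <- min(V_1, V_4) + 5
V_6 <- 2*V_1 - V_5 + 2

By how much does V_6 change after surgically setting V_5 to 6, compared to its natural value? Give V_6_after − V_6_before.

The intervention breaks the incoming arrows to V_5: V_5 <- min(V_1, V_4) + 5 no longer applies, and V_5 = 6.
V_6 = 2*V_1 - V_5 + 2  [with V_1=3, V_5=6]  = 2
Without intervention: V_4 = -2*V_1 + 1  [with V_1=3]  = -5; V_5 = min(V_1, V_4) + 5  [with V_1=3, V_4=-5]  = 0; V_6 = 2*V_1 - V_5 + 2  [with V_1=3, V_5=0]  = 8.
Change = 2 − 8 = -6.

-6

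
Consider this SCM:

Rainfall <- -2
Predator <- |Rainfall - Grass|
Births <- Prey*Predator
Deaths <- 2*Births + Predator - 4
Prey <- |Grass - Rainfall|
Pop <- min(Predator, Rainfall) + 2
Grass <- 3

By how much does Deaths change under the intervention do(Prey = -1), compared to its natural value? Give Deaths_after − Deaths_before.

-60

The intervention breaks the incoming arrows to Prey: Prey <- |Grass - Rainfall| no longer applies, and Prey = -1.
Predator = |Rainfall - Grass|  [with Rainfall=-2, Grass=3]  = 5
Births = Prey*Predator  [with Prey=-1, Predator=5]  = -5
Deaths = 2*Births + Predator - 4  [with Births=-5, Predator=5]  = -9
Without intervention: Prey = |Grass - Rainfall|  [with Grass=3, Rainfall=-2]  = 5; Predator = |Rainfall - Grass|  [with Rainfall=-2, Grass=3]  = 5; Births = Prey*Predator  [with Prey=5, Predator=5]  = 25; Deaths = 2*Births + Predator - 4  [with Births=25, Predator=5]  = 51.
Change = -9 − 51 = -60.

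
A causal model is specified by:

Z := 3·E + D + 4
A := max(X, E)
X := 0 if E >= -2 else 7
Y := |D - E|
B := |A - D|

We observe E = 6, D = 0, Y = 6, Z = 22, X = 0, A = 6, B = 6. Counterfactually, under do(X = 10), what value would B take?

10

Under do(X=10), the mechanism X := 0 if E >= -2 else 7 is discarded; X is fixed at 10.
A = max(X, E)  [with X=10, E=6]  = 10
B = |A - D|  [with A=10, D=0]  = 10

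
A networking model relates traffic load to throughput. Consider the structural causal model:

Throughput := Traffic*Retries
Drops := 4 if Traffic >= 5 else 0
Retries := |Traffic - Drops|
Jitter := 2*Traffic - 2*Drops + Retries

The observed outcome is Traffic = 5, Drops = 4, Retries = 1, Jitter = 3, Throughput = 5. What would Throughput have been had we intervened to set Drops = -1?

30

do(Drops=-1) replaces the equation Drops := 4 if Traffic >= 5 else 0 with the constant Drops = -1.
Retries = |Traffic - Drops|  [with Traffic=5, Drops=-1]  = 6
Throughput = Traffic*Retries  [with Traffic=5, Retries=6]  = 30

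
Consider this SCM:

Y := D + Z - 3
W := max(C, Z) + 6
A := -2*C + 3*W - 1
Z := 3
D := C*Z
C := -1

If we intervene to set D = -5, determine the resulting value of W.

9

do(D=-5) replaces the equation D := C*Z with the constant D = -5.
W is not downstream of the intervention, so its value is determined by the original equations.
W = max(C, Z) + 6  [with C=-1, Z=3]  = 9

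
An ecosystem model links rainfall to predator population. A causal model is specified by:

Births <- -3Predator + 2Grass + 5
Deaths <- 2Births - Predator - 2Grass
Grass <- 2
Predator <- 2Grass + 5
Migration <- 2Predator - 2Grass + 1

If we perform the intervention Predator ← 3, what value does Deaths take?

Under do(Predator=3), the mechanism Predator <- 2Grass + 5 is discarded; Predator is fixed at 3.
Births = -3Predator + 2Grass + 5  [with Predator=3, Grass=2]  = 0
Deaths = 2Births - Predator - 2Grass  [with Births=0, Predator=3, Grass=2]  = -7

-7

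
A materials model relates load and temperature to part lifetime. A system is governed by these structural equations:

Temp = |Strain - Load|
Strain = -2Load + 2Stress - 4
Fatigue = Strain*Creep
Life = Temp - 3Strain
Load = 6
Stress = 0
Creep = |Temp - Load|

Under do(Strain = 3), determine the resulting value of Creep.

do(Strain=3) replaces the equation Strain = -2Load + 2Stress - 4 with the constant Strain = 3.
Temp = |Strain - Load|  [with Strain=3, Load=6]  = 3
Creep = |Temp - Load|  [with Temp=3, Load=6]  = 3

3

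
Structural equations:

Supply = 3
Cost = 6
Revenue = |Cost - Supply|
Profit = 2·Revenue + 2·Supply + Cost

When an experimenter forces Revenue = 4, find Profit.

The intervention breaks the incoming arrows to Revenue: Revenue = |Cost - Supply| no longer applies, and Revenue = 4.
Profit = 2·Revenue + 2·Supply + Cost  [with Revenue=4, Supply=3, Cost=6]  = 20

20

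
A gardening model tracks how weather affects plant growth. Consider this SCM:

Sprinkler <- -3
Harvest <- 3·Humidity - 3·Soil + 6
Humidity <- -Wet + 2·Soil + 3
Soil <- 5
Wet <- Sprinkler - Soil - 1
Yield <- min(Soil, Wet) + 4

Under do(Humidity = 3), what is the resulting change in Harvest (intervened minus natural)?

-57

Under do(Humidity=3), the mechanism Humidity <- -Wet + 2·Soil + 3 is discarded; Humidity is fixed at 3.
Harvest = 3·Humidity - 3·Soil + 6  [with Humidity=3, Soil=5]  = 0
Without intervention: Wet = Sprinkler - Soil - 1  [with Sprinkler=-3, Soil=5]  = -9; Humidity = -Wet + 2·Soil + 3  [with Wet=-9, Soil=5]  = 22; Harvest = 3·Humidity - 3·Soil + 6  [with Humidity=22, Soil=5]  = 57.
Change = 0 − 57 = -57.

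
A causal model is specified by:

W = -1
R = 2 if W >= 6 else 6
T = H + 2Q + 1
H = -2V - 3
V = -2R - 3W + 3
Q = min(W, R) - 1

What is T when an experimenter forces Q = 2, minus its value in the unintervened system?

Under do(Q=2), the mechanism Q = min(W, R) - 1 is discarded; Q is fixed at 2.
R = 2 if W >= 6 else 6  [with W=-1]  = 6
V = -2R - 3W + 3  [with R=6, W=-1]  = -6
H = -2V - 3  [with V=-6]  = 9
T = H + 2Q + 1  [with H=9, Q=2]  = 14
Without intervention: R = 2 if W >= 6 else 6  [with W=-1]  = 6; V = -2R - 3W + 3  [with R=6, W=-1]  = -6; Q = min(W, R) - 1  [with W=-1, R=6]  = -2; H = -2V - 3  [with V=-6]  = 9; T = H + 2Q + 1  [with H=9, Q=-2]  = 6.
Change = 14 − 6 = 8.

8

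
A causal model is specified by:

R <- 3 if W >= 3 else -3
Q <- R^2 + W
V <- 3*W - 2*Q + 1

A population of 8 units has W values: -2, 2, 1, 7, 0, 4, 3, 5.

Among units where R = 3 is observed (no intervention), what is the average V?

E[V|R=3] averages over only the 4 units with R=3 (W = 7, 4, 3, 5): V = -10, -13, -14, -12, mean -12.25.

-12.25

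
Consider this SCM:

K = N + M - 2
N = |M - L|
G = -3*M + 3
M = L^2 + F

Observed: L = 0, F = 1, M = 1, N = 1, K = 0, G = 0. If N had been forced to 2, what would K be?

1

Intervening sets N = 2 and removes its equation (N = |M - L|).
M = L^2 + F  [with L=0, F=1]  = 1
K = N + M - 2  [with N=2, M=1]  = 1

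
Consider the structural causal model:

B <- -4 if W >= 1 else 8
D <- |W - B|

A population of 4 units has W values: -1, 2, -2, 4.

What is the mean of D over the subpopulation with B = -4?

7

Observing B=-4 restricts to units where B's equation naturally yields -4: W ∈ {2, 4}. In that subpopulation D = 6, 8, mean 7.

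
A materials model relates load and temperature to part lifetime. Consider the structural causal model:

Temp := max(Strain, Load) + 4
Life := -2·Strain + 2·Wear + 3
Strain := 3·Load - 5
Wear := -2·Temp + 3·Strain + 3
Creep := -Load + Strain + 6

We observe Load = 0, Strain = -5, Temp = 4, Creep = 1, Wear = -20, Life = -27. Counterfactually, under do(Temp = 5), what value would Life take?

The intervention breaks the incoming arrows to Temp: Temp := max(Strain, Load) + 4 no longer applies, and Temp = 5.
Strain = 3·Load - 5  [with Load=0]  = -5
Wear = -2·Temp + 3·Strain + 3  [with Temp=5, Strain=-5]  = -22
Life = -2·Strain + 2·Wear + 3  [with Strain=-5, Wear=-22]  = -31

-31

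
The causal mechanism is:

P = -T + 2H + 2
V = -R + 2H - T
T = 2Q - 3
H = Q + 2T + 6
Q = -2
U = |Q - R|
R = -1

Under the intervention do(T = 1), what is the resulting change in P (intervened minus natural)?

The intervention breaks the incoming arrows to T: T = 2Q - 3 no longer applies, and T = 1.
H = Q + 2T + 6  [with Q=-2, T=1]  = 6
P = -T + 2H + 2  [with T=1, H=6]  = 13
Without intervention: T = 2Q - 3  [with Q=-2]  = -7; H = Q + 2T + 6  [with Q=-2, T=-7]  = -10; P = -T + 2H + 2  [with T=-7, H=-10]  = -11.
Change = 13 − (-11) = 24.

24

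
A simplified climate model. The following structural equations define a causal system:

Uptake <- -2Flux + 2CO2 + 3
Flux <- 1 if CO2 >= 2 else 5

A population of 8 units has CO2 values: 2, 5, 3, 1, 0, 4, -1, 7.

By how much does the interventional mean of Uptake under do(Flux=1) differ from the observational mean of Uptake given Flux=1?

-3.15

The intervention sets Flux=1 in all 8 units regardless of CO2. Recomputing Uptake per unit gives 5, 11, 7, 3, 1, 9, -1, 15; average 6.25.
E[Uptake|Flux=1] averages over only the 5 units with Flux=1 (CO2 = 2, 5, 3, 4, 7): Uptake = 5, 11, 7, 9, 15, mean 9.4.
Difference = 6.25 − 9.4 = -3.15.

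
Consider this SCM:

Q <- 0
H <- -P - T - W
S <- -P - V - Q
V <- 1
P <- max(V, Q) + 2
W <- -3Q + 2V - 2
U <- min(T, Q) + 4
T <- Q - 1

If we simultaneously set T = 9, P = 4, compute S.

-5

Under do(T = 9, P = 4), each intervened variable's structural equation is replaced by its fixed value.
S = -P - V - Q  [with P=4, V=1, Q=0]  = -5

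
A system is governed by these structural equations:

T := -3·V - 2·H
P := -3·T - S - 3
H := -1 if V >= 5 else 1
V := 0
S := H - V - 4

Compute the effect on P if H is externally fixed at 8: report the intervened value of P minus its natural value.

do(H=8) replaces the equation H := -1 if V >= 5 else 1 with the constant H = 8.
T = -3·V - 2·H  [with V=0, H=8]  = -16
S = H - V - 4  [with H=8, V=0]  = 4
P = -3·T - S - 3  [with T=-16, S=4]  = 41
Without intervention: H = -1 if V >= 5 else 1  [with V=0]  = 1; T = -3·V - 2·H  [with V=0, H=1]  = -2; S = H - V - 4  [with H=1, V=0]  = -3; P = -3·T - S - 3  [with T=-2, S=-3]  = 6.
Change = 41 − 6 = 35.

35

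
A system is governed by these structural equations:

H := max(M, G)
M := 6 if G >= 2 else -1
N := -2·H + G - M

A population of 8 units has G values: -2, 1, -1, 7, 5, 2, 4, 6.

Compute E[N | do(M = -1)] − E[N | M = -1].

-3

do(M=-1) breaks M's dependence on G. With M=-1 fixed, N across the units is 1, 0, 2, -6, -4, -1, -3, -5, mean -2.
E[N|M=-1] averages over only the 3 units with M=-1 (G = -2, 1, -1): N = 1, 0, 2, mean 1.
Difference = -2 − 1 = -3.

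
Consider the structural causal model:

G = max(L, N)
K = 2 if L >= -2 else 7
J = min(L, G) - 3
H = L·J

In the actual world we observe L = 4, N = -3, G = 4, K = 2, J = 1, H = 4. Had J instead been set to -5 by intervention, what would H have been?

-20

The intervention breaks the incoming arrows to J: J = min(L, G) - 3 no longer applies, and J = -5.
H = L·J  [with L=4, J=-5]  = -20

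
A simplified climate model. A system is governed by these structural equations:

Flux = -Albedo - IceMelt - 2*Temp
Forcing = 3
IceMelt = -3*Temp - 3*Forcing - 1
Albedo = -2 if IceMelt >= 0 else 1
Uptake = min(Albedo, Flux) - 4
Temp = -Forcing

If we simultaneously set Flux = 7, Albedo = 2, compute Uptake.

-2

Setting Flux = 7, Albedo = 2 by intervention discards those variables' equations.
Uptake = min(Albedo, Flux) - 4  [with Albedo=2, Flux=7]  = -2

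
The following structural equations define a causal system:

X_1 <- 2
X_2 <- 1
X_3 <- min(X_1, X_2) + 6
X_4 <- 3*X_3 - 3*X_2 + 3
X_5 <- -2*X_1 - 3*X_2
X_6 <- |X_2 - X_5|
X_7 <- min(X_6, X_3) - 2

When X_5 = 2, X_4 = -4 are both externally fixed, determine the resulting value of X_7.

-1

Setting X_5 = 2, X_4 = -4 by intervention discards those variables' equations.
X_3 = min(X_1, X_2) + 6  [with X_1=2, X_2=1]  = 7
X_6 = |X_2 - X_5|  [with X_2=1, X_5=2]  = 1
X_7 = min(X_6, X_3) - 2  [with X_6=1, X_3=7]  = -1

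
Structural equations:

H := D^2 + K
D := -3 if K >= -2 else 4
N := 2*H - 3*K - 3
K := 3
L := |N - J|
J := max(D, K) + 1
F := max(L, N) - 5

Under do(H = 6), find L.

4

The intervention breaks the incoming arrows to H: H := D^2 + K no longer applies, and H = 6.
D = -3 if K >= -2 else 4  [with K=3]  = -3
N = 2*H - 3*K - 3  [with H=6, K=3]  = 0
J = max(D, K) + 1  [with D=-3, K=3]  = 4
L = |N - J|  [with N=0, J=4]  = 4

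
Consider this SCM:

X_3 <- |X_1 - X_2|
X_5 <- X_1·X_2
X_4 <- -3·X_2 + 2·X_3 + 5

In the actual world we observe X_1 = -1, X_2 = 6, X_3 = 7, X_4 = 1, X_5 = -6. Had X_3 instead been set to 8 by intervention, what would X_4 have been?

The intervention breaks the incoming arrows to X_3: X_3 <- |X_1 - X_2| no longer applies, and X_3 = 8.
X_4 = -3·X_2 + 2·X_3 + 5  [with X_2=6, X_3=8]  = 3

3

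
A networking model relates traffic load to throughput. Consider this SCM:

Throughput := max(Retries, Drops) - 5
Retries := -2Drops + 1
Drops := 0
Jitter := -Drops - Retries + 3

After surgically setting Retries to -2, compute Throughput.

Under do(Retries=-2), the mechanism Retries := -2Drops + 1 is discarded; Retries is fixed at -2.
Throughput = max(Retries, Drops) - 5  [with Retries=-2, Drops=0]  = -5

-5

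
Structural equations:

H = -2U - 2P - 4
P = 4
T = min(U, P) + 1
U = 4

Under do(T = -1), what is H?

-20

Under do(T=-1), the mechanism T = min(U, P) + 1 is discarded; T is fixed at -1.
Since H is not a descendant of the intervened variable, it is unaffected.
H = -2U - 2P - 4  [with U=4, P=4]  = -20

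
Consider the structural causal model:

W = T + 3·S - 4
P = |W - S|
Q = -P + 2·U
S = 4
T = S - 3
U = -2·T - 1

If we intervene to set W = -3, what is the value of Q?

-13

The intervention breaks the incoming arrows to W: W = T + 3·S - 4 no longer applies, and W = -3.
T = S - 3  [with S=4]  = 1
P = |W - S|  [with W=-3, S=4]  = 7
U = -2·T - 1  [with T=1]  = -3
Q = -P + 2·U  [with P=7, U=-3]  = -13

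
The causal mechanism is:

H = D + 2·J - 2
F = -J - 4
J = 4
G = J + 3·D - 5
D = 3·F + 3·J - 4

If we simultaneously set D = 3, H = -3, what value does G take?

8

The joint intervention fixes D = 3, H = -3, removing each variable's own equation.
G = J + 3·D - 5  [with J=4, D=3]  = 8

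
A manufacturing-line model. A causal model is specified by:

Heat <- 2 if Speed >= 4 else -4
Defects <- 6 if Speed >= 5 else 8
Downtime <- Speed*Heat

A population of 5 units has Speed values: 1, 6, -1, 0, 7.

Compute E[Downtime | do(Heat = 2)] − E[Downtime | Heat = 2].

-7.8

do(Heat=2) breaks Heat's dependence on Speed. With Heat=2 fixed, Downtime across the units is 2, 12, -2, 0, 14, mean 5.2.
Conditioning on Heat=2 selects the 2 unit(s) with Speed ∈ {6, 7}. Their Downtime values: 12, 14. Mean = 13.
Difference = 5.2 − 13 = -7.8.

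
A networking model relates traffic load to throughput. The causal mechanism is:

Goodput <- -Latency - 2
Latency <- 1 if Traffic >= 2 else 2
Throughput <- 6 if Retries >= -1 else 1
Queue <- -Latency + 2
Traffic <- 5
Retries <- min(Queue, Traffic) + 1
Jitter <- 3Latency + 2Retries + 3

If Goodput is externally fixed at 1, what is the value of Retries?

2

Under do(Goodput=1), the mechanism Goodput <- -Latency - 2 is discarded; Goodput is fixed at 1.
Since Retries is not a descendant of the intervened variable, it is unaffected.
Latency = 1 if Traffic >= 2 else 2  [with Traffic=5]  = 1
Queue = -Latency + 2  [with Latency=1]  = 1
Retries = min(Queue, Traffic) + 1  [with Queue=1, Traffic=5]  = 2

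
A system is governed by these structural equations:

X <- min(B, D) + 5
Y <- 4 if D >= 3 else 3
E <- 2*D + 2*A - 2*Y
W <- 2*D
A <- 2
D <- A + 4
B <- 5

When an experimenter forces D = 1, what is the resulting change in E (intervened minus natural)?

The intervention breaks the incoming arrows to D: D <- A + 4 no longer applies, and D = 1.
Y = 4 if D >= 3 else 3  [with D=1]  = 3
E = 2*D + 2*A - 2*Y  [with D=1, A=2, Y=3]  = 0
Without intervention: D = A + 4  [with A=2]  = 6; Y = 4 if D >= 3 else 3  [with D=6]  = 4; E = 2*D + 2*A - 2*Y  [with D=6, A=2, Y=4]  = 8.
Change = 0 − 8 = -8.

-8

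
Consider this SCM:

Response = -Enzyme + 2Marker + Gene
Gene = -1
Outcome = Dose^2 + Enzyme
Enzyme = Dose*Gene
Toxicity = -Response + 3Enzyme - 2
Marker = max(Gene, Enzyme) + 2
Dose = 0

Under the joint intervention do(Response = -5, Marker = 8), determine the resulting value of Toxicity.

3

Setting Response = -5, Marker = 8 by intervention discards those variables' equations.
Enzyme = Dose*Gene  [with Dose=0, Gene=-1]  = 0
Toxicity = -Response + 3Enzyme - 2  [with Response=-5, Enzyme=0]  = 3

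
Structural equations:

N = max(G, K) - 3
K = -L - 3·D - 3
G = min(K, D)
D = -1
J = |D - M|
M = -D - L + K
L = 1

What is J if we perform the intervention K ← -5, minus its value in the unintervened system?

4

do(K=-5) replaces the equation K = -L - 3·D - 3 with the constant K = -5.
M = -D - L + K  [with D=-1, L=1, K=-5]  = -5
J = |D - M|  [with D=-1, M=-5]  = 4
Without intervention: K = -L - 3·D - 3  [with L=1, D=-1]  = -1; M = -D - L + K  [with D=-1, L=1, K=-1]  = -1; J = |D - M|  [with D=-1, M=-1]  = 0.
Change = 4 − 0 = 4.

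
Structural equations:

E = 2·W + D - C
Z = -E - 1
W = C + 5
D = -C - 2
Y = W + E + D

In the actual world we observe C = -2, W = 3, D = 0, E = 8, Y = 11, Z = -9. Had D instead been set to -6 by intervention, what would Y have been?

-1

do(D=-6) replaces the equation D = -C - 2 with the constant D = -6.
W = C + 5  [with C=-2]  = 3
E = 2·W + D - C  [with W=3, D=-6, C=-2]  = 2
Y = W + E + D  [with W=3, E=2, D=-6]  = -1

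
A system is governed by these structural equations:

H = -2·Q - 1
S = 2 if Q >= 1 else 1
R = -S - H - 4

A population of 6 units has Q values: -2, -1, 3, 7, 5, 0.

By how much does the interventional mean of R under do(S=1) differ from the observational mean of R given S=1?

6

Every unit gets S=1 under the intervention. R values become -8, -6, 2, 10, 6, -4; E[R|do(S=1)] = 0.
Observing S=1 restricts to units where S's equation naturally yields 1: Q ∈ {-2, -1, 0}. In that subpopulation R = -8, -6, -4, mean -6.
Difference = 0 − (-6) = 6.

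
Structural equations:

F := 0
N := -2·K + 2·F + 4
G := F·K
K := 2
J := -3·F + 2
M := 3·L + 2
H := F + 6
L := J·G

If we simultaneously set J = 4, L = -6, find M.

Under do(J = 4, L = -6), each intervened variable's structural equation is replaced by its fixed value.
M = 3·L + 2  [with L=-6]  = -16

-16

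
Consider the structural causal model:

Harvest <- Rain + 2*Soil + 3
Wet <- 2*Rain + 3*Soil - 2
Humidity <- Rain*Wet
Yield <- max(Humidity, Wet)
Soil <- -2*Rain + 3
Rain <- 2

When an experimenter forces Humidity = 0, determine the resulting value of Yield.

0

Intervening sets Humidity = 0 and removes its equation (Humidity <- Rain*Wet).
Soil = -2*Rain + 3  [with Rain=2]  = -1
Wet = 2*Rain + 3*Soil - 2  [with Rain=2, Soil=-1]  = -1
Yield = max(Humidity, Wet)  [with Humidity=0, Wet=-1]  = 0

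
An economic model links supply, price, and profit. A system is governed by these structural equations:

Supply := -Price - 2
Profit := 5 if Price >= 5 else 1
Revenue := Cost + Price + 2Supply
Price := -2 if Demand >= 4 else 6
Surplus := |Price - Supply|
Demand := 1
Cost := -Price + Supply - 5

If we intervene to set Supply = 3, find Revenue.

4

do(Supply=3) replaces the equation Supply := -Price - 2 with the constant Supply = 3.
Price = -2 if Demand >= 4 else 6  [with Demand=1]  = 6
Cost = -Price + Supply - 5  [with Price=6, Supply=3]  = -8
Revenue = Cost + Price + 2Supply  [with Cost=-8, Price=6, Supply=3]  = 4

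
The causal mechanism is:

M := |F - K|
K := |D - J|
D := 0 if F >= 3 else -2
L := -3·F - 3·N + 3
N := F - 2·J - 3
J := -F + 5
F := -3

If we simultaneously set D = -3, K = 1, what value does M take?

Under do(D = -3, K = 1), each intervened variable's structural equation is replaced by its fixed value.
M = |F - K|  [with F=-3, K=1]  = 4

4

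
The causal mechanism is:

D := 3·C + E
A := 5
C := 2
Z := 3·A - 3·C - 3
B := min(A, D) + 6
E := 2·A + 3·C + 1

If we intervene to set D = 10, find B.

The intervention breaks the incoming arrows to D: D := 3·C + E no longer applies, and D = 10.
B = min(A, D) + 6  [with A=5, D=10]  = 11

11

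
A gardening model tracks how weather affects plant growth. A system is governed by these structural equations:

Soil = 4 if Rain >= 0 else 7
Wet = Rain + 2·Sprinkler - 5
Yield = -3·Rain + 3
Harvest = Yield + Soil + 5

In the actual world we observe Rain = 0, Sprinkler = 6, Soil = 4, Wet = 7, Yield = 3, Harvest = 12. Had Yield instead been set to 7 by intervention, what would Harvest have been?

The intervention breaks the incoming arrows to Yield: Yield = -3·Rain + 3 no longer applies, and Yield = 7.
Soil = 4 if Rain >= 0 else 7  [with Rain=0]  = 4
Harvest = Yield + Soil + 5  [with Yield=7, Soil=4]  = 16

16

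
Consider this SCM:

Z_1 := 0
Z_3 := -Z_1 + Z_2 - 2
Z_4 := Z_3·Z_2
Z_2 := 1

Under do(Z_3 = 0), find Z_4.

0

The intervention breaks the incoming arrows to Z_3: Z_3 := -Z_1 + Z_2 - 2 no longer applies, and Z_3 = 0.
Z_4 = Z_3·Z_2  [with Z_3=0, Z_2=1]  = 0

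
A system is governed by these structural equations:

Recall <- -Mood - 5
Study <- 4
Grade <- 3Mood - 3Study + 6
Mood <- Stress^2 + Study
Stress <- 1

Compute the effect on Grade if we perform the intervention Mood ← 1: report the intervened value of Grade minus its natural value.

do(Mood=1) replaces the equation Mood <- Stress^2 + Study with the constant Mood = 1.
Grade = 3Mood - 3Study + 6  [with Mood=1, Study=4]  = -3
Without intervention: Mood = Stress^2 + Study  [with Stress=1, Study=4]  = 5; Grade = 3Mood - 3Study + 6  [with Mood=5, Study=4]  = 9.
Change = -3 − 9 = -12.

-12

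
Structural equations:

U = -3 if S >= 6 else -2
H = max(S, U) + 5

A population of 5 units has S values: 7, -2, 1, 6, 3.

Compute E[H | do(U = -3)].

do(U=-3) breaks U's dependence on S. With U=-3 fixed, H across the units is 12, 3, 6, 11, 8, mean 8.

8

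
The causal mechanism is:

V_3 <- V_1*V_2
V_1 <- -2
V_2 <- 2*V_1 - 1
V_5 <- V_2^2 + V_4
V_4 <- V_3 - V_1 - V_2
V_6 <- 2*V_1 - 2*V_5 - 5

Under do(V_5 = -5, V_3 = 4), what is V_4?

Under do(V_5 = -5, V_3 = 4), each intervened variable's structural equation is replaced by its fixed value.
V_2 = 2*V_1 - 1  [with V_1=-2]  = -5
V_4 = V_3 - V_1 - V_2  [with V_3=4, V_1=-2, V_2=-5]  = 11

11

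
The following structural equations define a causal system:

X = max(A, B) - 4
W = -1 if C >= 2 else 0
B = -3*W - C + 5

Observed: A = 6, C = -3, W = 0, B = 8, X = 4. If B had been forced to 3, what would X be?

Intervening sets B = 3 and removes its equation (B = -3*W - C + 5).
X = max(A, B) - 4  [with A=6, B=3]  = 2

2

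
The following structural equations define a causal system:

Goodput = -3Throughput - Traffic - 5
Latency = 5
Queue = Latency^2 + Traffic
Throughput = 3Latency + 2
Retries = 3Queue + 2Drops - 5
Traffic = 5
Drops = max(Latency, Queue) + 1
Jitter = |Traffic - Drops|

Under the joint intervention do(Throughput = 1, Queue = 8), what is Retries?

Under do(Throughput = 1, Queue = 8), each intervened variable's structural equation is replaced by its fixed value.
Drops = max(Latency, Queue) + 1  [with Latency=5, Queue=8]  = 9
Retries = 3Queue + 2Drops - 5  [with Queue=8, Drops=9]  = 37

37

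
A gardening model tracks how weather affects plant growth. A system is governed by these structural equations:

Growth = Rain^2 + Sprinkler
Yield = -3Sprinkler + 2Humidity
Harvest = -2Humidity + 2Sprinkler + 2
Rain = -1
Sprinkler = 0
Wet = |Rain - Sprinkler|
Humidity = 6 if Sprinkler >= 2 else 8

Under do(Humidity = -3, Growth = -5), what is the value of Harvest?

Setting Humidity = -3, Growth = -5 by intervention discards those variables' equations.
Harvest = -2Humidity + 2Sprinkler + 2  [with Humidity=-3, Sprinkler=0]  = 8

8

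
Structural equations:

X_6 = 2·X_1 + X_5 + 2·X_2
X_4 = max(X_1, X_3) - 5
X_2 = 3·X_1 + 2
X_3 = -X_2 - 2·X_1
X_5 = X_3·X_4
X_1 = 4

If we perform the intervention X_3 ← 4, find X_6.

32

The intervention breaks the incoming arrows to X_3: X_3 = -X_2 - 2·X_1 no longer applies, and X_3 = 4.
X_2 = 3·X_1 + 2  [with X_1=4]  = 14
X_4 = max(X_1, X_3) - 5  [with X_1=4, X_3=4]  = -1
X_5 = X_3·X_4  [with X_3=4, X_4=-1]  = -4
X_6 = 2·X_1 + X_5 + 2·X_2  [with X_1=4, X_5=-4, X_2=14]  = 32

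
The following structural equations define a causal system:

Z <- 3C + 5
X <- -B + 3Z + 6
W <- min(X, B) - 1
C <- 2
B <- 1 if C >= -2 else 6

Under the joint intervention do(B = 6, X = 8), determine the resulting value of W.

5

Setting B = 6, X = 8 by intervention discards those variables' equations.
W = min(X, B) - 1  [with X=8, B=6]  = 5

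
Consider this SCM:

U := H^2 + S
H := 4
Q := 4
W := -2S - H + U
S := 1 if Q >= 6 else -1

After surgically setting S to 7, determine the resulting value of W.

do(S=7) replaces the equation S := 1 if Q >= 6 else -1 with the constant S = 7.
U = H^2 + S  [with H=4, S=7]  = 23
W = -2S - H + U  [with S=7, H=4, U=23]  = 5

5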